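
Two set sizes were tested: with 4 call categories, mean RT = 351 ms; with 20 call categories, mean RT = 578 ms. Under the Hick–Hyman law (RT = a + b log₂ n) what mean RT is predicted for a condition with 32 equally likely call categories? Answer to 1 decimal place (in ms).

Solve the two-equation system in a and b:
  b = (578 − 351) / (log₂ 20 − log₂ 4) = 227 / (4.3219 − 2) = 97.764 ms/bit
  a = 351 − 97.764 × 2 = 155.473 ms
Then RT(32) = 155.473 + 97.764 × log₂ 32 = 155.473 + 97.764 × 5 ≈ 644.291 ms.

644.3 ms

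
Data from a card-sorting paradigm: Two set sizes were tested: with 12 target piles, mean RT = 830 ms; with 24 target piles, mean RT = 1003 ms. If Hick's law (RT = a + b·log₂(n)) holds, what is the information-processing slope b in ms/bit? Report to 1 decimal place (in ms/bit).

173.0 ms/bit

b = (RT₂ − RT₁)/(log₂ n₂ − log₂ n₁) = (1003 − 830)/(4.5850 − 3.5850) = 173.000 ms/bit.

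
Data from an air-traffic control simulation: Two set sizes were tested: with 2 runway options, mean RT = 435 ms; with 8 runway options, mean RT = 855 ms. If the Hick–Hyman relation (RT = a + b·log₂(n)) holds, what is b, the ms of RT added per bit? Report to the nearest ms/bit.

The slope on a log₂ axis is (855 − 435) / (3 − 1) = 210 ms/bit.

210 ms/bit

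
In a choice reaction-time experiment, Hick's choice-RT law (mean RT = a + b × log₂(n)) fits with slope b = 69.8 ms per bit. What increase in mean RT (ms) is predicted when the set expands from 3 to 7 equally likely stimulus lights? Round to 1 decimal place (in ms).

85.3 ms

ΔRT = (a + b log₂ n₂) − (a + b log₂ n₁) = b·(log₂ n₂ − log₂ n₁).
log₂(7) − log₂(3) = 2.8074 − 1.5850 = 1.2224.
ΔRT = 69.8 × 1.2224 = 85.323 ms.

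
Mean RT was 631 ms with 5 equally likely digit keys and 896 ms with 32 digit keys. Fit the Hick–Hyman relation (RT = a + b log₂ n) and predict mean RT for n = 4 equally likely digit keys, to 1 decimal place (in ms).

599.1 ms

With log₂ n on the abscissa the relation is linear; from the two conditions:
  b = (896 − 631) / (log₂ 32 − log₂ 5) = 265 / (5 − 2.3219) = 98.952 ms/bit
  a = 631 − 98.952 × 2.3219 = 401.241 ms
Then RT(4) = 401.241 + 98.952 × log₂ 4 = 401.241 + 98.952 × 2 ≈ 599.145 ms.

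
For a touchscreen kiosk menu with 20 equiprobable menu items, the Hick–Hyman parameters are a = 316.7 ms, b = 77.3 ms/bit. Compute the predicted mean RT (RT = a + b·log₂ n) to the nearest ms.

651 ms

log₂(20) = 4.3219 bits, so RT = 316.7 + 77.3 × 4.3219 ≈ 650.785 ms.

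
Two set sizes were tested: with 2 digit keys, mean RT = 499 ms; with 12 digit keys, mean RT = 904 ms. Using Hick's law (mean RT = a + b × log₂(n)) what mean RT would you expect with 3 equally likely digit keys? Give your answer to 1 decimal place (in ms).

Fit slope and intercept:
  b = (904 − 499) / (log₂ 12 − log₂ 2) = 405 / (3.5850 − 1) = 156.675 ms/bit
  a = 499 − 156.675 × 1 = 342.325 ms
Then RT(3) = 342.325 + 156.675 × log₂ 3 = 342.325 + 156.675 × 1.5850 ≈ 590.649 ms.

590.6 ms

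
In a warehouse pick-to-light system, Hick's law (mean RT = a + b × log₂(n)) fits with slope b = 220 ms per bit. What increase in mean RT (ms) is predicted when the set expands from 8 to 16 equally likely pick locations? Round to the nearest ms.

220 ms

The intercept a cancels: ΔRT = b·(log₂ n₂ − log₂ n₁) = b·log₂(n₂/n₁).
log₂(16) − log₂(8) = log₂(16/8) = log₂(2) = 1.
ΔRT = 220 × 1.0000 = 220.000 ms.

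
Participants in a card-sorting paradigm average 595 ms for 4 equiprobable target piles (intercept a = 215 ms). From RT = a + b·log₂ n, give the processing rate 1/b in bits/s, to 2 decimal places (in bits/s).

Choice component = 595 − 215 = 380 ms over log₂(4) = 2 bits.
b = 380 / 2 = 190.000 ms/bit, so 1/b = 5.263 bits/s.

5.26 bits/s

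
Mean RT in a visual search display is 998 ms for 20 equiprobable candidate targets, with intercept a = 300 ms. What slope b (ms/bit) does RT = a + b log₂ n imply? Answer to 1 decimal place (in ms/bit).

161.5 ms/bit

log₂(20) = 4.3219 bits.
b = (RT − a)/log₂ n = (998 − 300) / 4.3219 = 161.502 ms/bit.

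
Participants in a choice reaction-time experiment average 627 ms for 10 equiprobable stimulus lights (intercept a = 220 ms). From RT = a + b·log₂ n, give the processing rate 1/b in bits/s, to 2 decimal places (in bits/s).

b = (627 − 220)/log₂ 10 = 407/3.3219 = 122.519 ms per bit = 0.12252 s/bit; the reciprocal is 8.162 bits/s.

8.16 bits/s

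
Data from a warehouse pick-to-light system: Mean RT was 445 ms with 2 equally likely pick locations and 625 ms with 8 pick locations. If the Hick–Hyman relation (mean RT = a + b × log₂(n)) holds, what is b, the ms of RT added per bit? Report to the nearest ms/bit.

The slope on a log₂ axis is (625 − 445) / (3 − 1) = 90 ms/bit.

90 ms/bit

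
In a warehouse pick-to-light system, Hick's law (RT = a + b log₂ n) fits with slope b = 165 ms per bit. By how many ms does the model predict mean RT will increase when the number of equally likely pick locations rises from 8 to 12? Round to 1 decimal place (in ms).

96.5 ms

Only the slope matters, since a is common to both: ΔRT = b·log₂(n₂/n₁).
log₂(12) − log₂(8) = 3.5850 − 3 = 0.5850.
ΔRT = 165 × 0.5850 = 96.519 ms.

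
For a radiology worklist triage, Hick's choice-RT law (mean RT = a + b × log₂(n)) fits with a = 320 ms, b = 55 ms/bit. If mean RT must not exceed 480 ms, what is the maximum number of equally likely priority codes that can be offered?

Set 320 + 55·log₂ n ≤ 480 → log₂ n ≤ (480 − 320)/55 = 2.9091.
So n ≤ 2^2.9091 = 7.511; the largest integer n is 7.

7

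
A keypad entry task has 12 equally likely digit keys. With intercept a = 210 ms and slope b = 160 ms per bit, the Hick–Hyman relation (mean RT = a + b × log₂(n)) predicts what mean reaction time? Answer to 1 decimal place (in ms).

log₂(12) = 3.5850 bits, so RT = 210 + 160 × 3.5850 ≈ 783.594 ms.

783.6 ms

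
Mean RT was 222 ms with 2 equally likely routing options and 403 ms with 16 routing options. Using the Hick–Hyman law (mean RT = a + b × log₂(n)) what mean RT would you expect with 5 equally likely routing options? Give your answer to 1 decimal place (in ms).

301.8 ms

Solve the two-equation system in a and b:
  b = (403 − 222) / (log₂ 16 − log₂ 2) = 181 / (4 − 1) = 60.333 ms/bit
  a = 222 − 60.333 × 1 = 161.667 ms
Then RT(5) = 161.667 + 60.333 × log₂ 5 = 161.667 + 60.333 × 2.3219 ≈ 301.756 ms.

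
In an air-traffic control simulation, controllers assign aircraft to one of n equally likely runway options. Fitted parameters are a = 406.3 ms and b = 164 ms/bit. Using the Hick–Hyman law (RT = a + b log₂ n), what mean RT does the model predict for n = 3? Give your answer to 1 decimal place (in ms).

666.2 ms

log₂(3) = 1.5850 bits, so RT = 406.3 + 164 × 1.5850 ≈ 666.234 ms.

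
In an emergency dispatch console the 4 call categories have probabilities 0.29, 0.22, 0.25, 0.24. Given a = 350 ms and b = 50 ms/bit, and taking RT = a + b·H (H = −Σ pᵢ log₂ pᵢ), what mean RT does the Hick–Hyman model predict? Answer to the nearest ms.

450 ms

Entropy contributions −pᵢ log₂ pᵢ: 0.5179, 0.4806, 0.5000, 0.4941; sum H = 1.9926 bits.
RT = a + bH = 350 + 50·1.9926 = 449.63 ms.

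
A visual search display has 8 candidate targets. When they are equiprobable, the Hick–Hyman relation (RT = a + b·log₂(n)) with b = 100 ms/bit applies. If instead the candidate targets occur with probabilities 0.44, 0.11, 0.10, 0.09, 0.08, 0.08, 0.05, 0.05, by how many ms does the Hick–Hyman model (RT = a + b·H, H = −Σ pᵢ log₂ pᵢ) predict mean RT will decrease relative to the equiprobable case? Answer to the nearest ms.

The RT saving is b·ΔH. Equiprobable H₀ = log₂(8) = 3.0000 bits; with the given probabilities H = 2.5315 bits.
b·(H₀ − H) = 100 × (3.0000 − 2.5315) = 46.85 ms.

47 ms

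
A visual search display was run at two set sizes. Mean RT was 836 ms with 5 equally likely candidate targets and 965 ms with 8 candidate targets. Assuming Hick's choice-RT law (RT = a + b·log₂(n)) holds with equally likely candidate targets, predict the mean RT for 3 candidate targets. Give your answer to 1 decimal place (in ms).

Solve the two-equation system in a and b:
  b = (965 − 836) / (log₂ 8 − log₂ 5) = 129 / (3 − 2.3219) = 190.245 ms/bit
  a = 836 − 190.245 × 2.3219 = 394.264 ms
Then RT(3) = 394.264 + 190.245 × log₂ 3 = 394.264 + 190.245 × 1.5850 ≈ 695.796 ms.

695.8 ms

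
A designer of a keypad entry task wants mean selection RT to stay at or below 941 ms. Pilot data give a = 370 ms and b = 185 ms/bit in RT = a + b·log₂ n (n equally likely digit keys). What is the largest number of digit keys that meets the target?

185·log₂ n ≤ 941 − 370 = 571, giving log₂ n ≤ 3.0865 and n ≤ 8.494. The largest whole number is 8.

8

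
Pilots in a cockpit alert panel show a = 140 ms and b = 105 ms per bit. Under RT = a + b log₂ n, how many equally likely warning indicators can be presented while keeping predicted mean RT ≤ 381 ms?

105·log₂ n ≤ 381 − 140 = 241, giving log₂ n ≤ 2.2952 and n ≤ 4.908. The largest whole number is 4.

4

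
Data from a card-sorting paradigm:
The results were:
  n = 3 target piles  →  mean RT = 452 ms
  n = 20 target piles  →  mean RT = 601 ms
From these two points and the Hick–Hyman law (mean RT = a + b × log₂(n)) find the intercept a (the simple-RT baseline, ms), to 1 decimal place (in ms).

365.7 ms

The slope on a log₂ axis is (601 − 452) / (4.3219 − 1.5850) = 54.440 ms/bit.
a = RT₁ − b·log₂ n₁ = 452 − 54.440 × 1.5850 = 365.715 ms.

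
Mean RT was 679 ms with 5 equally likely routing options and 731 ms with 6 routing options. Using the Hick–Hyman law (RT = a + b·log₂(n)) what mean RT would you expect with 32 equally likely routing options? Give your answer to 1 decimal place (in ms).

RT is linear in log₂ n, so two points fix the line:
  b = (731 − 679) / (log₂ 6 − log₂ 5) = 52 / (2.5850 − 2.3219) = 197.693 ms/bit
  a = 679 − 197.693 × 2.3219 = 219.972 ms
Then RT(32) = 219.972 + 197.693 × log₂ 32 = 219.972 + 197.693 × 5 ≈ 1208.435 ms.

1208.4 ms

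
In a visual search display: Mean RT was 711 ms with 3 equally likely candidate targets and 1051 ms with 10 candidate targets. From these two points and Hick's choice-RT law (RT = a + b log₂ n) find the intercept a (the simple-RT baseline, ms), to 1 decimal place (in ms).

400.8 ms

The slope on a log₂ axis is (1051 − 711) / (3.3219 − 1.5850) = 195.744 ms/bit.
a = RT₁ − b·log₂ n₁ = 711 − 195.744 × 1.5850 = 400.754 ms.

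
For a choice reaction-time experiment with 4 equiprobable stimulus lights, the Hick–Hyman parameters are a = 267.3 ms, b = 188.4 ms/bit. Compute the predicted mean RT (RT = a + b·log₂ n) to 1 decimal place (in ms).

644.1 ms

log₂(4) = 2 bits, so RT = 267.3 + 188.4 × 2 ≈ 644.100 ms.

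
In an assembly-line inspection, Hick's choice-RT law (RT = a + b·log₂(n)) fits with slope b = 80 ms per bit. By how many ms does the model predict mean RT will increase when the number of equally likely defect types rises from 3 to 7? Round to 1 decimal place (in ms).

The intercept a cancels: ΔRT = b·(log₂ n₂ − log₂ n₁) = b·log₂(n₂/n₁).
log₂(7) − log₂(3) = 2.8074 − 1.5850 = 1.2224.
ΔRT = 80 × 1.2224 = 97.791 ms.

97.8 ms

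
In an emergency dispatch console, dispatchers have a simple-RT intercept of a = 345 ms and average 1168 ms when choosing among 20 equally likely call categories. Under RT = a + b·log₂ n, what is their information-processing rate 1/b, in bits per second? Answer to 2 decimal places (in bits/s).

5.25 bits/s

b = (1168 − 345)/log₂ 20 = 823/4.3219 = 190.424 ms per bit = 0.19042 s/bit; the reciprocal is 5.251 bits/s.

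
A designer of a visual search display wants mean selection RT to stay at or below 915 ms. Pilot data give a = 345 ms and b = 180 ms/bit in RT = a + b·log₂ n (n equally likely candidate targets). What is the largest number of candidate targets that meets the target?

8

180·log₂ n ≤ 915 − 345 = 570, giving log₂ n ≤ 3.1667 and n ≤ 8.980. The largest whole number is 8.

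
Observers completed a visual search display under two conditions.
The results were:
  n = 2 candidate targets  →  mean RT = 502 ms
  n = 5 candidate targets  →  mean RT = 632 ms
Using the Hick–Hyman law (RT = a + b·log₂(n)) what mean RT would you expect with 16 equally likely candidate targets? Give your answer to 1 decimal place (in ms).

797.0 ms

Fit slope and intercept:
  b = (632 − 502) / (log₂ 5 − log₂ 2) = 130 / (2.3219 − 1) = 98.341 ms/bit
  a = 502 − 98.341 × 1 = 403.659 ms
Then RT(16) = 403.659 + 98.341 × log₂ 16 = 403.659 + 98.341 × 4 ≈ 797.024 ms.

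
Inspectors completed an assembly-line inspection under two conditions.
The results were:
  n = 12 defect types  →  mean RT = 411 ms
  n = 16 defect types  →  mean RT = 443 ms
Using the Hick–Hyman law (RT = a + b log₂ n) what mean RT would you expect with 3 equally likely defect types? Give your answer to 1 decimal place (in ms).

256.8 ms

Solve the two-equation system in a and b:
  b = (443 − 411) / (log₂ 16 − log₂ 12) = 32 / (4 − 3.5850) = 77.101 ms/bit
  a = 411 − 77.101 × 3.5850 = 134.594 ms
Then RT(3) = 134.594 + 77.101 × log₂ 3 = 134.594 + 77.101 × 1.5850 ≈ 256.797 ms.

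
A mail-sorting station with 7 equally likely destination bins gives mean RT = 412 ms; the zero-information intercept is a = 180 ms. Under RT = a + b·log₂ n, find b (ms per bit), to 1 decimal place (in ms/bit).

82.6 ms/bit

7 alternatives carry log₂ 7 = 2.8074 bits; the choice cost is 412 − 180 = 232 ms, so b = 232/2.8074 = 82.640 ms/bit.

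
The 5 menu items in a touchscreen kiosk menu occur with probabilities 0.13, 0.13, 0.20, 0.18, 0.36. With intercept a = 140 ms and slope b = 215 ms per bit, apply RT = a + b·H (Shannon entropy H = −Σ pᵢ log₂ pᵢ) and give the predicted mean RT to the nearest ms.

614 ms

Entropy contributions −pᵢ log₂ pᵢ: 0.3826, 0.3826, 0.4644, 0.4453, 0.5306; sum H = 2.2056 bits.
RT = a + bH = 140 + 215·2.2056 = 614.20 ms.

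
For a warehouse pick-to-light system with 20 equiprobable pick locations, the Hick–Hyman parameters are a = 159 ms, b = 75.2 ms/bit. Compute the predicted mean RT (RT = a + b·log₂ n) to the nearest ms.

484 ms

log₂(20) = 4.3219 bits, so RT = 159 + 75.2 × 4.3219 ≈ 484.009 ms.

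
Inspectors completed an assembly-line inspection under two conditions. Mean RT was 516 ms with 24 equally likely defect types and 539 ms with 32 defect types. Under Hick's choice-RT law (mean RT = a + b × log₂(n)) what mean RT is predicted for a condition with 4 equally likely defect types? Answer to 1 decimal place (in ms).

372.7 ms

Fit slope and intercept:
  b = (539 − 516) / (log₂ 32 − log₂ 24) = 23 / (5 − 4.5850) = 55.417 ms/bit
  a = 516 − 55.417 × 4.5850 = 261.917 ms
Then RT(4) = 261.917 + 55.417 × log₂ 4 = 261.917 + 55.417 × 2 ≈ 372.750 ms.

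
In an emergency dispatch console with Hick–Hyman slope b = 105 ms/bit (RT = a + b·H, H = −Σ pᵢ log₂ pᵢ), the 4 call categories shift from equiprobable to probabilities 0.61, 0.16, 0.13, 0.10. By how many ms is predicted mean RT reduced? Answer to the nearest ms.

45 ms

Equiprobable entropy H₀ = log₂ 4 = 2.0000 bits.
Skewed entropy H = −Σ pᵢ log₂ pᵢ = 1.5729 bits.
ΔRT = b·(H₀ − H) = 105 × 0.4271 = 44.85 ms.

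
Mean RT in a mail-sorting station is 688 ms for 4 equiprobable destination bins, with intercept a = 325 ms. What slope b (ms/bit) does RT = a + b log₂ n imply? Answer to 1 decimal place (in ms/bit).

log₂(4) = 2 bits.
b = (RT − a)/log₂ n = (688 − 325) / 2 = 181.500 ms/bit.

181.5 ms/bit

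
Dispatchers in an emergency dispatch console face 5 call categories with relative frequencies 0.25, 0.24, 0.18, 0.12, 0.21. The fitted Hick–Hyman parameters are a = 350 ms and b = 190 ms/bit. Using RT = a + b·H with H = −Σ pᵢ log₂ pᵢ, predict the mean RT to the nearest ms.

783 ms

Entropy contributions −pᵢ log₂ pᵢ: 0.5000, 0.4941, 0.4453, 0.3671, 0.4728; sum H = 2.2793 bits.
RT = a + bH = 350 + 190·2.2793 = 783.07 ms.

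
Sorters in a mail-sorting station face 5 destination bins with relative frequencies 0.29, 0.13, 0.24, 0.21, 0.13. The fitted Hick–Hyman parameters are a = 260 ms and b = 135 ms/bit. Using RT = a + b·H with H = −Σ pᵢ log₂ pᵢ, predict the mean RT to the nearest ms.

564 ms

Entropy contributions −pᵢ log₂ pᵢ: 0.5179, 0.3826, 0.4941, 0.4728, 0.3826; sum H = 2.2501 bits.
RT = a + bH = 260 + 135·2.2501 = 563.77 ms.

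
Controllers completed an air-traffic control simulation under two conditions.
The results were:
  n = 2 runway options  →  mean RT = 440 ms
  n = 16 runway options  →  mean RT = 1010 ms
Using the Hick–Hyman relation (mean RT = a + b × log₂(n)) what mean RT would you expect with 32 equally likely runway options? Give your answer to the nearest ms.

RT is linear in log₂ n, so two points fix the line:
  b = (1010 − 440) / (log₂ 16 − log₂ 2) = 570 / (4 − 1) = 190 ms/bit
  a = 440 − 190 × 1 = 250 ms
Then RT(32) = 250 + 190 × log₂ 32 = 250 + 190 × 5 ≈ 1200.000 ms.

1200 ms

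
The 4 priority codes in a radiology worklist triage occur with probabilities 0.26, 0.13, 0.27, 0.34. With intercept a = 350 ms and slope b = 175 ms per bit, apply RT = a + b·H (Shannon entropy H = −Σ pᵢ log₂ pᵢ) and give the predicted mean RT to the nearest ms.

687 ms

H = 0.26·log₂(1/0.26) + 0.13·log₂(1/0.13) + 0.27·log₂(1/0.27) + 0.34·log₂(1/0.34) = 1.9271 bits.
RT = 350 + 175 × 1.9271 = 687.25 ms.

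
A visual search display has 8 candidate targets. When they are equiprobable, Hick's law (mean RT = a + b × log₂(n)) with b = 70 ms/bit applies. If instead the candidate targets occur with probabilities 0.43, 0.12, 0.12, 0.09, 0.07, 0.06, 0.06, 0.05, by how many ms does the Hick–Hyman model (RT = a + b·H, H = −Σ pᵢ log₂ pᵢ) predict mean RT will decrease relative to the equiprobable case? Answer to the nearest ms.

32 ms

The RT saving is b·ΔH. Equiprobable H₀ = log₂(8) = 3.0000 bits; with the given probabilities H = 2.5421 bits.
b·(H₀ − H) = 70 × (3.0000 − 2.5421) = 32.06 ms.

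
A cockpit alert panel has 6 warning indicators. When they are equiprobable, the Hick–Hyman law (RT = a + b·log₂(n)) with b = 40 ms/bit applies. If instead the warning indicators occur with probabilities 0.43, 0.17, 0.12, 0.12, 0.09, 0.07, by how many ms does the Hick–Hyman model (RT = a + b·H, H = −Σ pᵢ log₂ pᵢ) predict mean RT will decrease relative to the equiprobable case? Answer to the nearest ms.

12 ms

The RT saving is b·ΔH. Equiprobable H₀ = log₂(6) = 2.5850 bits; with the given probabilities H = 2.2735 bits.
b·(H₀ − H) = 40 × (2.5850 − 2.2735) = 12.46 ms.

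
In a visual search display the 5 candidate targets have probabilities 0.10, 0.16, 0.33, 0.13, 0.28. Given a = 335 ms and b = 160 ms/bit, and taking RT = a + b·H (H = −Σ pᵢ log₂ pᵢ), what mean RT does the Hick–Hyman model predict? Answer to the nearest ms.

684 ms

Entropy contributions −pᵢ log₂ pᵢ: 0.3322, 0.4230, 0.5278, 0.3826, 0.5142; sum H = 2.1799 bits.
RT = a + bH = 335 + 160·2.1799 = 683.78 ms.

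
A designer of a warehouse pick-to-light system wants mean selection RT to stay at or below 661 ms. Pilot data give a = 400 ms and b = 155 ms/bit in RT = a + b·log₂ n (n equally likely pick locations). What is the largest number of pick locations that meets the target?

3

Set 400 + 155·log₂ n ≤ 661 → log₂ n ≤ (661 − 400)/155 = 1.6839.
So n ≤ 2^1.6839 = 3.213; the largest integer n is 3.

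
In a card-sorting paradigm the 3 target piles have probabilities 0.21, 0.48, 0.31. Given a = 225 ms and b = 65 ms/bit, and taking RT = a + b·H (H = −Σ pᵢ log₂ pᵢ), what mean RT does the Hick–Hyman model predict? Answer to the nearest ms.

H = 0.21·log₂(1/0.21) + 0.48·log₂(1/0.48) + 0.31·log₂(1/0.31) = 1.5049 bits.
RT = 225 + 65 × 1.5049 = 322.82 ms.

323 ms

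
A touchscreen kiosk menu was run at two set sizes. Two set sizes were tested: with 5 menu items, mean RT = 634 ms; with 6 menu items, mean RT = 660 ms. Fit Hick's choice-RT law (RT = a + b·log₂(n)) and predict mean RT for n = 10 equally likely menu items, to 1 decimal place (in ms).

RT is linear in log₂ n, so two points fix the line:
  b = (660 − 634) / (log₂ 6 − log₂ 5) = 26 / (2.5850 − 2.3219) = 98.846 ms/bit
  a = 634 − 98.846 × 2.3219 = 404.486 ms
Then RT(10) = 404.486 + 98.846 × log₂ 10 = 404.486 + 98.846 × 3.3219 ≈ 732.846 ms.

732.8 ms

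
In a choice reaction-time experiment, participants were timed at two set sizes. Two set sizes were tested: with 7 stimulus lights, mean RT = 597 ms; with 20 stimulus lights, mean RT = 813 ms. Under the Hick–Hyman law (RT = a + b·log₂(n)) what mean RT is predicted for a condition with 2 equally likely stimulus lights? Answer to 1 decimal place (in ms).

339.2 ms

Fit slope and intercept:
  b = (813 − 597) / (log₂ 20 − log₂ 7) = 216 / (4.3219 − 2.8074) = 142.614 ms/bit
  a = 597 − 142.614 × 2.8074 = 196.631 ms
Then RT(2) = 196.631 + 142.614 × log₂ 2 = 196.631 + 142.614 × 1 ≈ 339.245 ms.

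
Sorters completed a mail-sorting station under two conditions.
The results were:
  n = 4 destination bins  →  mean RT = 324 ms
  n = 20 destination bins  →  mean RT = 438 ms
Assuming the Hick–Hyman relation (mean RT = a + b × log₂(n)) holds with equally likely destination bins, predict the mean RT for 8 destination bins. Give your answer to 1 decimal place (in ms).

373.1 ms

RT is linear in log₂ n, so two points fix the line:
  b = (438 − 324) / (log₂ 20 − log₂ 4) = 114 / (4.3219 − 2) = 49.097 ms/bit
  a = 324 − 49.097 × 2 = 225.806 ms
Then RT(8) = 225.806 + 49.097 × log₂ 8 = 225.806 + 49.097 × 3 ≈ 373.097 ms.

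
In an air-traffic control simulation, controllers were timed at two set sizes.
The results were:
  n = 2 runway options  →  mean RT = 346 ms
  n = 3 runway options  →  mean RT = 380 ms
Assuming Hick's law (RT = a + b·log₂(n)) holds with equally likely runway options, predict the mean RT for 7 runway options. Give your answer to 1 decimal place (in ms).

Fit slope and intercept:
  b = (380 − 346) / (log₂ 3 − log₂ 2) = 34 / (1.5850 − 1) = 58.123 ms/bit
  a = 346 − 58.123 × 1 = 287.877 ms
Then RT(7) = 287.877 + 58.123 × log₂ 7 = 287.877 + 58.123 × 2.8074 ≈ 451.050 ms.

451.0 ms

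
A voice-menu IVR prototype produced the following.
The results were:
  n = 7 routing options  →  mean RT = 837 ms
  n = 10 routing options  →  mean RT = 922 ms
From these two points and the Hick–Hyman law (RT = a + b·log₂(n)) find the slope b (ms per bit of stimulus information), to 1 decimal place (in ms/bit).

165.2 ms/bit

The slope on a log₂ axis is (922 − 837) / (3.3219 − 2.8074) = 165.185 ms/bit.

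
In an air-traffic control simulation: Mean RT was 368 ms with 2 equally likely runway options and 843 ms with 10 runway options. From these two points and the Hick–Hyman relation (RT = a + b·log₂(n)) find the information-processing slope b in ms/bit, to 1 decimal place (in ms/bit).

Slope: b = (843 − 368) / (log₂ 10 − log₂ 2) = 475/2.3219 = 204.571 ms/bit.

204.6 ms/bit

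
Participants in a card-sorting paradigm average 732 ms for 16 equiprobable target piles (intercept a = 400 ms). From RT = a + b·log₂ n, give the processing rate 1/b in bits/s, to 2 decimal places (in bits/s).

b = (732 − 400)/log₂ 16 = 332/4 = 83.000 ms per bit = 0.08300 s/bit; the reciprocal is 12.048 bits/s.

12.05 bits/s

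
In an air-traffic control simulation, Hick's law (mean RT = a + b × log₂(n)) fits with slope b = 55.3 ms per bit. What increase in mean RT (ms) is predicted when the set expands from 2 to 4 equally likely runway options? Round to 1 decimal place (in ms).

55.3 ms

Only the slope matters, since a is common to both: ΔRT = b·log₂(n₂/n₁).
log₂(4) − log₂(2) = log₂(4/2) = log₂(2) = 1.
ΔRT = 55.3 × 1.0000 = 55.300 ms.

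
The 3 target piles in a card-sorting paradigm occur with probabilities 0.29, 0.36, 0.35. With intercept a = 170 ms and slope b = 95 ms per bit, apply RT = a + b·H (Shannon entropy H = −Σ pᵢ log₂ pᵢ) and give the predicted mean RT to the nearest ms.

320 ms

Entropy contributions −pᵢ log₂ pᵢ: 0.5179, 0.5306, 0.5301; sum H = 1.5786 bits.
RT = a + bH = 170 + 95·1.5786 = 319.97 ms.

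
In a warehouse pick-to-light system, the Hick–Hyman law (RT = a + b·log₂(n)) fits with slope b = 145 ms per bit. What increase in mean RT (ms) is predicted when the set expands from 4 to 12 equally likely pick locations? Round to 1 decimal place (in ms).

Only the slope matters, since a is common to both: ΔRT = b·log₂(n₂/n₁).
log₂(12) − log₂(4) = 3.5850 − 2 = 1.5850.
ΔRT = 145 × 1.5850 = 229.820 ms.

229.8 ms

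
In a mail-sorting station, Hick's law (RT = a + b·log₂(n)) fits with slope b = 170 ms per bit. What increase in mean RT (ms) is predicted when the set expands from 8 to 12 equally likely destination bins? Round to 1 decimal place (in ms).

The intercept a cancels: ΔRT = b·(log₂ n₂ − log₂ n₁) = b·log₂(n₂/n₁).
log₂(12) − log₂(8) = 3.5850 − 3 = 0.5850.
ΔRT = 170 × 0.5850 = 99.444 ms.

99.4 ms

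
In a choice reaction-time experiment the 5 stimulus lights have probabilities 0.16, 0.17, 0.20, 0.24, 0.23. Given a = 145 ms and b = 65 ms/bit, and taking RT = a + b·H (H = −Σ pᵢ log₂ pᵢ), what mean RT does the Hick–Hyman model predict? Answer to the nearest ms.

H = 0.16·log₂(1/0.16) + 0.17·log₂(1/0.17) + 0.20·log₂(1/0.20) + 0.24·log₂(1/0.24) + 0.23·log₂(1/0.23) = 2.3038 bits.
RT = 145 + 65 × 2.3038 = 294.75 ms.

295 ms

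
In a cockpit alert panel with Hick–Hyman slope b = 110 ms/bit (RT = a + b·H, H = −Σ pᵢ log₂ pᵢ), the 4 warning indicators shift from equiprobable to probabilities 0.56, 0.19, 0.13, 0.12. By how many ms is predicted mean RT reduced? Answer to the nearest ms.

36 ms

The RT saving is b·ΔH. Equiprobable H₀ = log₂(4) = 2.0000 bits; with the given probabilities H = 1.6734 bits.
b·(H₀ − H) = 110 × (2.0000 − 1.6734) = 35.93 ms.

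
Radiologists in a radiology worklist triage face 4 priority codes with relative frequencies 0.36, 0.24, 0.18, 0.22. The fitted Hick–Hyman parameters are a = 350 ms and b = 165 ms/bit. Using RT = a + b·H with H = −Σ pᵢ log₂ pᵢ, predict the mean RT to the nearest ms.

H = 0.36·log₂(1/0.36) + 0.24·log₂(1/0.24) + 0.18·log₂(1/0.18) + 0.22·log₂(1/0.22) = 1.9506 bits.
RT = 350 + 165 × 1.9506 = 671.85 ms.

672 ms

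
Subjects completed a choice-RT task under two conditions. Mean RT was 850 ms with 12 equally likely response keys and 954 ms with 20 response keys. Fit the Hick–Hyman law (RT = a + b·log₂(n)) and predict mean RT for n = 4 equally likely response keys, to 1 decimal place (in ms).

626.3 ms

Fit slope and intercept:
  b = (954 − 850) / (log₂ 20 − log₂ 12) = 104 / (4.3219 − 3.5850) = 141.119 ms/bit
  a = 850 − 141.119 × 3.5850 = 344.093 ms
Then RT(4) = 344.093 + 141.119 × log₂ 4 = 344.093 + 141.119 × 2 ≈ 626.331 ms.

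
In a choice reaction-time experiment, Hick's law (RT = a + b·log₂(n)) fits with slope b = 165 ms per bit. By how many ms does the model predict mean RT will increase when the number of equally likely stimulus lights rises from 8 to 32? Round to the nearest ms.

ΔRT = (a + b log₂ n₂) − (a + b log₂ n₁) = b·(log₂ n₂ − log₂ n₁).
log₂(32) − log₂(8) = log₂(32/8) = log₂(4) = 2.
ΔRT = 165 × 2.0000 = 330.000 ms.

330 ms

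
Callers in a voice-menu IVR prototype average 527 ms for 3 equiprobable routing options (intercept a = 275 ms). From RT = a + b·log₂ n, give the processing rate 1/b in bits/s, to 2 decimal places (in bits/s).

6.29 bits/s

b = (527 − 275)/log₂ 3 = 252/1.5850 = 158.994 ms per bit = 0.15899 s/bit; the reciprocal is 6.290 bits/s.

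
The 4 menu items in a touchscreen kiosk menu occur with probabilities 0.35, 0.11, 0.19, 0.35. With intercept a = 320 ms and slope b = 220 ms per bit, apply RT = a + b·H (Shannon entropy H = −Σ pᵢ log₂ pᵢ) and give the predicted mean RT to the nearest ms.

730 ms

H = 0.35·log₂(1/0.35) + 0.11·log₂(1/0.11) + 0.19·log₂(1/0.19) + 0.35·log₂(1/0.35) = 1.8657 bits.
RT = 320 + 220 × 1.8657 = 730.46 ms.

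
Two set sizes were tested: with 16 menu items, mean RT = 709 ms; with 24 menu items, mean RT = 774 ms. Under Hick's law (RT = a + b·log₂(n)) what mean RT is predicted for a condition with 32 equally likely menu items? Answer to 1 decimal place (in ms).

Solve the two-equation system in a and b:
  b = (774 − 709) / (log₂ 24 − log₂ 16) = 65 / (4.5850 − 4) = 111.118 ms/bit
  a = 709 − 111.118 × 4 = 264.527 ms
Then RT(32) = 264.527 + 111.118 × log₂ 32 = 264.527 + 111.118 × 5 ≈ 820.118 ms.

820.1 ms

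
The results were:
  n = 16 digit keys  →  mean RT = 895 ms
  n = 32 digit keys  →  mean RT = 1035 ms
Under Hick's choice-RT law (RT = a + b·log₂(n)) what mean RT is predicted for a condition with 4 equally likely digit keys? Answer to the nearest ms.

RT is linear in log₂ n, so two points fix the line:
  b = (1035 − 895) / (log₂ 32 − log₂ 16) = 140 / (5 − 4) = 140 ms/bit
  a = 895 − 140 × 4 = 335 ms
Then RT(4) = 335 + 140 × log₂ 4 = 335 + 140 × 2 ≈ 615.000 ms.

615 ms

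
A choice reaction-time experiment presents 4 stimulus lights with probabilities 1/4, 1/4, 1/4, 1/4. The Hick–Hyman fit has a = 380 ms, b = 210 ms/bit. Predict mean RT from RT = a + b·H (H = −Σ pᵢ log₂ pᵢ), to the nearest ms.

800 ms

Each term −pᵢ log₂ pᵢ: 0.25·2 + 0.25·2 + 0.25·2 + 0.25·2; summed, H = 2.000 bits.
Mean RT = a + bH = 380 + 210·2.000 = 800.00 ms.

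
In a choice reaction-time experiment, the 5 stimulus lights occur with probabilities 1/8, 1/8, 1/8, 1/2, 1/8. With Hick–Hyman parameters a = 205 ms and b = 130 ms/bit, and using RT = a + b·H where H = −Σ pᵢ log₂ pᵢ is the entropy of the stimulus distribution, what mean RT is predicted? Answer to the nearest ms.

H = −Σ pᵢ log₂ pᵢ = 0.125·3 + 0.125·3 + 0.125·3 + 0.5·1 + 0.125·3 = 2.000 bits.
RT = 205 + 130 × 2.000 = 465.00 ms.

465 ms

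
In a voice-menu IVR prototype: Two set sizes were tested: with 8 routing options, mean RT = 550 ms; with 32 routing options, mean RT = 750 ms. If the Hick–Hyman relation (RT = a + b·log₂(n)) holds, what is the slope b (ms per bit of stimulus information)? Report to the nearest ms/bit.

100 ms/bit

The slope on a log₂ axis is (750 − 550) / (5 − 3) = 100 ms/bit.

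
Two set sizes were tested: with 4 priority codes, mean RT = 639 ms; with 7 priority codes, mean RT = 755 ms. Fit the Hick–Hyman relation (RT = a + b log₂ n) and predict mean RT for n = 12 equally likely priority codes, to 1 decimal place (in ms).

866.7 ms

RT is linear in log₂ n, so two points fix the line:
  b = (755 − 639) / (log₂ 7 − log₂ 4) = 116 / (2.8074 − 2) = 143.679 ms/bit
  a = 639 − 143.679 × 2 = 351.642 ms
Then RT(12) = 351.642 + 143.679 × log₂ 12 = 351.642 + 143.679 × 3.5850 ≈ 866.726 ms.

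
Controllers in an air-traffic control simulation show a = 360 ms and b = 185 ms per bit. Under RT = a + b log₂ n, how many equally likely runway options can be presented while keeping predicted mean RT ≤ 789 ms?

4

Information budget: (789 − 360)/185 = 2.3189 bits, so n ≤ 2^2.3189 = 4.990 → at most 4.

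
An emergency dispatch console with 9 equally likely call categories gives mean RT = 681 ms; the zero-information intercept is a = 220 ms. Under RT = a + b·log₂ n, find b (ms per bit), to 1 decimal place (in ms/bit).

145.4 ms/bit

b = (681 − 220) / log₂(9) = 461 / 3.1699 = 145.429 ms/bit.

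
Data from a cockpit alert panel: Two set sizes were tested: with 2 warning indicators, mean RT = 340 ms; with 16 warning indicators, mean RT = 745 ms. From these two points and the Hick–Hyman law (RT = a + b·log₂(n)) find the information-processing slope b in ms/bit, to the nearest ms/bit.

Slope: b = (745 − 340) / (log₂ 16 − log₂ 2) = 405/3.0000 = 135 ms/bit.

135 ms/bit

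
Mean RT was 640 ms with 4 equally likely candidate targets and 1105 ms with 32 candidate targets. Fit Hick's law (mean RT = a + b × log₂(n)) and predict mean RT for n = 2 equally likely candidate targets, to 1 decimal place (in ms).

With log₂ n on the abscissa the relation is linear; from the two conditions:
  b = (1105 − 640) / (log₂ 32 − log₂ 4) = 465 / (5 − 2) = 155.000 ms/bit
  a = 640 − 155.000 × 2 = 330.000 ms
Then RT(2) = 330.000 + 155.000 × log₂ 2 = 330.000 + 155.000 × 1 ≈ 485.000 ms.

485.0 ms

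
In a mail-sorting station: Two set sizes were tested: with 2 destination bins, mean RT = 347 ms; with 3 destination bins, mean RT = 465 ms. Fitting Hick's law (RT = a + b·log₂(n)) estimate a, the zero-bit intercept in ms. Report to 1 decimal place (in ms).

145.3 ms

b = (RT₂ − RT₁)/(log₂ n₂ − log₂ n₁) = (465 − 347)/(1.5850 − 1) = 201.722 ms/bit.
a = RT₁ − b·log₂ n₁ = 347 − 201.722 × 1 = 145.278 ms.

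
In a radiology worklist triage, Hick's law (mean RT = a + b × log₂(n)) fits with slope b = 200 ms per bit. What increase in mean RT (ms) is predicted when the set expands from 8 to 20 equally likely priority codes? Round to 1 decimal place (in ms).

Only the slope matters, since a is common to both: ΔRT = b·log₂(n₂/n₁).
log₂(20) − log₂(8) = 4.3219 − 3 = 1.3219.
ΔRT = 200 × 1.3219 = 264.386 ms.

264.4 ms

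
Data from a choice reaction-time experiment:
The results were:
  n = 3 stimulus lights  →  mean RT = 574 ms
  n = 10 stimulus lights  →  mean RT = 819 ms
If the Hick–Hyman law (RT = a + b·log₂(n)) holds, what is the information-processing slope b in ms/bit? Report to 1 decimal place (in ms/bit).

The slope on a log₂ axis is (819 − 574) / (3.3219 − 1.5850) = 141.051 ms/bit.

141.1 ms/bit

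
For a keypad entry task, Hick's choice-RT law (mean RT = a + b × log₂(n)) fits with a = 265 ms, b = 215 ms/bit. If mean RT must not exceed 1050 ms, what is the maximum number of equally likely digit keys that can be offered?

Set 265 + 215·log₂ n ≤ 1050 → log₂ n ≤ (1050 − 265)/215 = 3.6512.
So n ≤ 2^3.6512 = 12.563; the largest integer n is 12.

12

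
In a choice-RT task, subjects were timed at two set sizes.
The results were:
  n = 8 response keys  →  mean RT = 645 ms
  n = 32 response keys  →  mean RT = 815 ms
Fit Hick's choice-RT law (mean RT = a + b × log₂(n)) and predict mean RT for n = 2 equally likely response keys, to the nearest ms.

475 ms

With log₂ n on the abscissa the relation is linear; from the two conditions:
  b = (815 − 645) / (log₂ 32 − log₂ 8) = 170 / (5 − 3) = 85 ms/bit
  a = 645 − 85 × 3 = 390 ms
Then RT(2) = 390 + 85 × log₂ 2 = 390 + 85 × 1 ≈ 475.000 ms.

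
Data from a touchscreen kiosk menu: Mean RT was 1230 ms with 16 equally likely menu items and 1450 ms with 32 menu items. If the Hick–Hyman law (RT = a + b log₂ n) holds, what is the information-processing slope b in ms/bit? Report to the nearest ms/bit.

220 ms/bit

b = (RT₂ − RT₁)/(log₂ n₂ − log₂ n₁) = (1450 − 1230)/(5 − 4) = 220 ms/bit.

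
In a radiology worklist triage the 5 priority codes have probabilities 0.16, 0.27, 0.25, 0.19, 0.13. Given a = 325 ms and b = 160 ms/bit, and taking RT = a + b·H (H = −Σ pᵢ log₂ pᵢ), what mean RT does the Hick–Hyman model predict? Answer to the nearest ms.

H = 0.16·log₂(1/0.16) + 0.27·log₂(1/0.27) + 0.25·log₂(1/0.25) + 0.19·log₂(1/0.19) + 0.13·log₂(1/0.13) = 2.2709 bits.
RT = 325 + 160 × 2.2709 = 688.35 ms.

688 ms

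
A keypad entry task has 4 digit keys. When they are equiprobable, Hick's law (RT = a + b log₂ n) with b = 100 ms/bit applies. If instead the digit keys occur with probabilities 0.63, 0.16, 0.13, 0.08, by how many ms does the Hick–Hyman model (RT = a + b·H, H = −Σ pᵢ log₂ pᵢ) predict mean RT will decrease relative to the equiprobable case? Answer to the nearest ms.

48 ms

The RT saving is b·ΔH. Equiprobable H₀ = log₂(4) = 2.0000 bits; with the given probabilities H = 1.5171 bits.
b·(H₀ − H) = 100 × (2.0000 − 1.5171) = 48.29 ms.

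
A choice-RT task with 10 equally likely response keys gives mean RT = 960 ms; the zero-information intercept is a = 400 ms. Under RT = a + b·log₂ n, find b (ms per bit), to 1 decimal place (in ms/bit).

168.6 ms/bit

log₂(10) = 3.3219 bits.
b = (RT − a)/log₂ n = (960 − 400) / 3.3219 = 168.577 ms/bit.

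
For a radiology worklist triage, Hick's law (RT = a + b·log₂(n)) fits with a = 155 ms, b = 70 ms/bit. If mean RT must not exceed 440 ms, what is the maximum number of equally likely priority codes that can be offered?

16

Information budget: (440 − 155)/70 = 4.0714 bits, so n ≤ 2^4.0714 = 16.812 → at most 16.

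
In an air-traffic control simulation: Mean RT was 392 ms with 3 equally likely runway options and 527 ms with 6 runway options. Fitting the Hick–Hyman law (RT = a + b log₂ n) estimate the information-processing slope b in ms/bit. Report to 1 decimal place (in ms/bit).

b = (RT₂ − RT₁)/(log₂ n₂ − log₂ n₁) = (527 − 392)/(2.5850 − 1.5850) = 135.000 ms/bit.

135.0 ms/bit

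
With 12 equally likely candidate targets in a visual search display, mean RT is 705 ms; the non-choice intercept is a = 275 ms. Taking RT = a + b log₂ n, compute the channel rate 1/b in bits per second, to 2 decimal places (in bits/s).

8.34 bits/s

Choice component = 705 − 275 = 430 ms over log₂(12) = 3.5850 bits.
b = 430 / 3.5850 = 119.945 ms/bit, so 1/b = 8.337 bits/s.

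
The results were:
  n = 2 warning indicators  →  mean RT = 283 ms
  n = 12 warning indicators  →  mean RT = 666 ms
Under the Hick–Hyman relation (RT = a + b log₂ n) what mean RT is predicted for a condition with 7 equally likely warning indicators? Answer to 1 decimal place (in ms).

550.8 ms

With log₂ n on the abscissa the relation is linear; from the two conditions:
  b = (666 − 283) / (log₂ 12 − log₂ 2) = 383 / (3.5850 − 1) = 148.165 ms/bit
  a = 283 − 148.165 × 1 = 134.835 ms
Then RT(7) = 134.835 + 148.165 × log₂ 7 = 134.835 + 148.165 × 2.8074 ≈ 550.786 ms.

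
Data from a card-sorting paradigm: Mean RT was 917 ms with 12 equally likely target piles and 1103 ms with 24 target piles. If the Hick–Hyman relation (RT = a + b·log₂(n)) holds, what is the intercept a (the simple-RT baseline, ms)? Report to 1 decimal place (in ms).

Slope: b = (1103 − 917) / (log₂ 24 − log₂ 12) = 186/1.0000 = 186.000 ms/bit.
Intercept: a = 917 − 186.000·log₂(12) = 250.197 ms.

250.2 ms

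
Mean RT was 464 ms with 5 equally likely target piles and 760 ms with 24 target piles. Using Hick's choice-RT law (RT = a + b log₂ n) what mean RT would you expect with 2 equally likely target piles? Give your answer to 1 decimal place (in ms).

291.1 ms

RT is linear in log₂ n, so two points fix the line:
  b = (760 − 464) / (log₂ 24 − log₂ 5) = 296 / (4.5850 − 2.3219) = 130.798 ms/bit
  a = 464 − 130.798 × 2.3219 = 160.297 ms
Then RT(2) = 160.297 + 130.798 × log₂ 2 = 160.297 + 130.798 × 1 ≈ 291.095 ms.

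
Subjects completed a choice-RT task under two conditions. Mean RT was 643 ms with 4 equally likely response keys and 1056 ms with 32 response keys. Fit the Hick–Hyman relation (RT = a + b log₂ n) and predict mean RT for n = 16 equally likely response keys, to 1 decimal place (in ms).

918.3 ms

With log₂ n on the abscissa the relation is linear; from the two conditions:
  b = (1056 − 643) / (log₂ 32 − log₂ 4) = 413 / (5 − 2) = 137.667 ms/bit
  a = 643 − 137.667 × 2 = 367.667 ms
Then RT(16) = 367.667 + 137.667 × log₂ 16 = 367.667 + 137.667 × 4 ≈ 918.333 ms.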